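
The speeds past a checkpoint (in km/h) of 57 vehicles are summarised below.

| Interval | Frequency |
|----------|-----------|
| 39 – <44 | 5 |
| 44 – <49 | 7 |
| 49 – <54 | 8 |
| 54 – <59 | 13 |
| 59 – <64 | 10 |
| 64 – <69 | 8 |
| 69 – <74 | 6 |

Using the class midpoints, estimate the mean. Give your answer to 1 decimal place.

Midpoints: 41.5, 46.5, 51.5, 56.5, 61.5, 66.5, 71.5
Σfm = 5×41.5 + 7×46.5 + 8×51.5 + 13×56.5 + 10×61.5 + 8×66.5 + 6×71.5 = 3255.5
n = Σf = 57
Mean = 3255.5 / 57 = 57.1140

57.1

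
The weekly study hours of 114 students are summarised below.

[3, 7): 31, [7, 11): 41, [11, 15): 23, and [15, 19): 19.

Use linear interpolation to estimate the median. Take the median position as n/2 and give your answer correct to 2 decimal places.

9.54

Cumulative frequencies: 31, 72, 95, 114
n = 114; position = n/2 = 57.
This falls in the class [7, 11): L = 7, F = 31, f = 41, h = 4.
Median ≈ 7 + ((57 − 31) / 41) × 4 = 9.5366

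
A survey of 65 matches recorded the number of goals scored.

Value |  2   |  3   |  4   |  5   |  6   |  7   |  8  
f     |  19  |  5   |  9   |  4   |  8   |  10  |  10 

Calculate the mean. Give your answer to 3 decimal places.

Values: 2, 3, 4, 5, 6, 7, 8
Σfx = 19×2 + 5×3 + 9×4 + 4×5 + 8×6 + 10×7 + 10×8 = 307
n = Σf = 65
Mean = 307 / 65 = 4.7231

4.723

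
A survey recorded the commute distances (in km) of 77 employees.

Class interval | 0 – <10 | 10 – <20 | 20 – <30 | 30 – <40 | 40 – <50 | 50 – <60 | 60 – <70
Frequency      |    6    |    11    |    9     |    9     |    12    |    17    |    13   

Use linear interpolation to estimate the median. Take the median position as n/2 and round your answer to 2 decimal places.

Cumulative frequencies: 6, 17, 26, 35, 47, 64, 77
n = 77; position = n/2 = 38.5.
This falls in the class 40 – <50: L = 40, F = 35, f = 12, h = 10.
Median ≈ 40 + ((38.5 − 35) / 12) × 10 = 42.9167

42.92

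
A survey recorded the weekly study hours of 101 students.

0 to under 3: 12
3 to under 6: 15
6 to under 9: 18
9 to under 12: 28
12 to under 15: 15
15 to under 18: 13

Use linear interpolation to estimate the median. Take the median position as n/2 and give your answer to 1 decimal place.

Cumulative frequencies: 12, 27, 45, 73, 88, 101
n = 101; position = n/2 = 50.5.
This falls in the class 9 to under 12: L = 9, F = 45, f = 28, h = 3.
Median ≈ 9 + ((50.5 − 45) / 28) × 3 = 9.5893

9.6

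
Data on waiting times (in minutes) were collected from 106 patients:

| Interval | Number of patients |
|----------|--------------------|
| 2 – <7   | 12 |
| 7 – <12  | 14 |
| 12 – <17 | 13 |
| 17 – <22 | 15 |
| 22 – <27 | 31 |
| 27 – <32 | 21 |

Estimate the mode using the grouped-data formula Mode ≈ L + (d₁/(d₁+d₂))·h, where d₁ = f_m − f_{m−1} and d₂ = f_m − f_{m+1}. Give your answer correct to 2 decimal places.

25.08

Modal class: 22 – <27 (highest frequency 31).
d₁ = 31 − 15 = 16, d₂ = 31 − 21 = 10
Mode ≈ 22 + (16/(16+10)) × 5 = 22 + 3.0769 = 25.0769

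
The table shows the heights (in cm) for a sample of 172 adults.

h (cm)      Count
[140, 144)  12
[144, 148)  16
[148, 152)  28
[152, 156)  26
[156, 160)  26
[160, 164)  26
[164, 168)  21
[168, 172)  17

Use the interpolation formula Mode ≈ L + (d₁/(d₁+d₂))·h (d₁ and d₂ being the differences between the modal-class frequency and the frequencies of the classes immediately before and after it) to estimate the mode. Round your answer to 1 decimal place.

Modal class: [148, 152) (highest frequency 28).
d₁ = 28 − 16 = 12, d₂ = 28 − 26 = 2
Mode ≈ 148 + (12/(12+2)) × 4 = 148 + 3.4286 = 151.4286

151.4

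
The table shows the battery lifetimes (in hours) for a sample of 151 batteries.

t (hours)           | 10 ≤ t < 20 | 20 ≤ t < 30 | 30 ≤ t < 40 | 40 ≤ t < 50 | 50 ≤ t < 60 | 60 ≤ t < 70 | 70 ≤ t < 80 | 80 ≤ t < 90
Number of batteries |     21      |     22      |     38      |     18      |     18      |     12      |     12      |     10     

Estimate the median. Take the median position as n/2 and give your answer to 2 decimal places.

Cumulative frequencies: 21, 43, 81, 99, 117, 129, 141, 151
n = 151; position = n/2 = 75.5.
This falls in the class 30 ≤ t < 40: L = 30, F = 43, f = 38, h = 10.
Median ≈ 30 + ((75.5 − 43) / 38) × 10 = 38.5526

38.55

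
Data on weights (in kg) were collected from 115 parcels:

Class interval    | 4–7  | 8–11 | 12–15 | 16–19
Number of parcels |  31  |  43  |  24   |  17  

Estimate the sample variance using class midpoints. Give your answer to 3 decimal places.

16.373

Midpoints: 5.5, 9.5, 13.5, 17.5
n = 115, Σfm = 1200.5, mean = 10.4391
Σfm² = 14398.75
Σf(m − x̄)² = Σfm² − (Σfm)²/n = 14398.75 − 1200.5²/115 = 1866.5739
Sample variance = 1866.5739 / 114 = 16.3735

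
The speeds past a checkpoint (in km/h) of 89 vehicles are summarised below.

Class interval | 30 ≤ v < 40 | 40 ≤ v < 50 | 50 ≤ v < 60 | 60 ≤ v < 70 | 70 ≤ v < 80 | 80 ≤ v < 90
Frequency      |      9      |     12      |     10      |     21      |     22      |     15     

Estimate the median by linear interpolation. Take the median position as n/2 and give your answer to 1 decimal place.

66.4

Cumulative frequencies: 9, 21, 31, 52, 74, 89
n = 89; position = n/2 = 44.5.
This falls in the class 60 ≤ v < 70: L = 60, F = 31, f = 21, h = 10.
Median ≈ 60 + ((44.5 − 31) / 21) × 10 = 66.4286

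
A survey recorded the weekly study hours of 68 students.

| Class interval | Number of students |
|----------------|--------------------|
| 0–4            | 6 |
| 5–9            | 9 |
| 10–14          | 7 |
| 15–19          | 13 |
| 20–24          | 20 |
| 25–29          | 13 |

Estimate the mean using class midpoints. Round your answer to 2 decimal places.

Midpoints: 2, 7, 12, 17, 22, 27
Σfm = 6×2 + 9×7 + 7×12 + 13×17 + 20×22 + 13×27 = 1171
n = Σf = 68
Mean = 1171 / 68 = 17.2206

17.22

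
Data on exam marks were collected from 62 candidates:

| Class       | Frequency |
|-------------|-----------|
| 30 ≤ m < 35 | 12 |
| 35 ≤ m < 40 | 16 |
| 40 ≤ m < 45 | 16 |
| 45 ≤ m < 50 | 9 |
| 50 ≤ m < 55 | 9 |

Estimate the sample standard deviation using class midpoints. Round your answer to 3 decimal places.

6.600

Midpoints: 32.5, 37.5, 42.5, 47.5, 52.5
n = 62, Σfm = 2570, mean = 41.4516
Σfm² = 109187.5
Σf(m − x̄)² = Σfm² − (Σfm)²/n = 109187.5 − 2570²/62 = 2656.8548
Sample variance = 2656.8548 / 61 = 43.5550
Standard deviation = √43.5550 = 6.5996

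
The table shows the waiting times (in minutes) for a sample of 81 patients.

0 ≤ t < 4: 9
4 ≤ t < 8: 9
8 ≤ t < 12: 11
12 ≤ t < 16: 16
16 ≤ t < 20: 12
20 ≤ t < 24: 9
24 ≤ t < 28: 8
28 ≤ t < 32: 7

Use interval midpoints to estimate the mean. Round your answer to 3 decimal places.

15.284

Midpoints: 2, 6, 10, 14, 18, 22, 26, 30
Σfm = 9×2 + 9×6 + 11×10 + 16×14 + 12×18 + 9×22 + 8×26 + 7×30 = 1238
n = Σf = 81
Mean = 1238 / 81 = 15.2840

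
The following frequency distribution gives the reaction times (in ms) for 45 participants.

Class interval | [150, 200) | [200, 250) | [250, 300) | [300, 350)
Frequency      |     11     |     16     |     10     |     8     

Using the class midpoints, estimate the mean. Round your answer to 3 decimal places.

241.667

Midpoints: 175, 225, 275, 325
Σfm = 11×175 + 16×225 + 10×275 + 8×325 = 10875
n = Σf = 45
Mean = 10875 / 45 = 241.6667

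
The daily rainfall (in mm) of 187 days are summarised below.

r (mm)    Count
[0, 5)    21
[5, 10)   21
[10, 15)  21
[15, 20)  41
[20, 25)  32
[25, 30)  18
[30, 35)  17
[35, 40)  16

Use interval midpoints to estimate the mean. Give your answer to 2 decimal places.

Midpoints: 2.5, 7.5, 12.5, 17.5, 22.5, 27.5, 32.5, 37.5
Σfm = 21×2.5 + 21×7.5 + 21×12.5 + 41×17.5 + 32×22.5 + 18×27.5 + 17×32.5 + 16×37.5 = 3557.5
n = Σf = 187
Mean = 3557.5 / 187 = 19.0241

19.02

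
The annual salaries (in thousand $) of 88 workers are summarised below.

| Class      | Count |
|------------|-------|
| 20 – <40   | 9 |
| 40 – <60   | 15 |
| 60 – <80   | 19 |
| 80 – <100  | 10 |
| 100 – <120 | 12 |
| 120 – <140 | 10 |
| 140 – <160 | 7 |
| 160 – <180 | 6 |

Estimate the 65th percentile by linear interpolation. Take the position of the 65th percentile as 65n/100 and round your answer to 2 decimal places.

107.00

Cumulative frequencies: 9, 24, 43, 53, 65, 75, 82, 88
n = 88; position = 65n/100 = 57.2.
This falls in the class 100 – <120: L = 100, F = 53, f = 12, h = 20.
65th percentile ≈ 100 + ((57.2 − 53) / 12) × 20 = 107.0000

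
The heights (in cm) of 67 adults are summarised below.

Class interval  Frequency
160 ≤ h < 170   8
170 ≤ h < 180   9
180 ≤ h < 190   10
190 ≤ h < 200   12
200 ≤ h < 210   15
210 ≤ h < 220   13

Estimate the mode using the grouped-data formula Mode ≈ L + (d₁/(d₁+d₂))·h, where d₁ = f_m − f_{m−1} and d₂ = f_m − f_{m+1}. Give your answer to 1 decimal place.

206.0

Modal class: 200 ≤ h < 210 (highest frequency 15).
d₁ = 15 − 12 = 3, d₂ = 15 − 13 = 2
Mode ≈ 200 + (3/(3+2)) × 10 = 200 + 6.0000 = 206.0000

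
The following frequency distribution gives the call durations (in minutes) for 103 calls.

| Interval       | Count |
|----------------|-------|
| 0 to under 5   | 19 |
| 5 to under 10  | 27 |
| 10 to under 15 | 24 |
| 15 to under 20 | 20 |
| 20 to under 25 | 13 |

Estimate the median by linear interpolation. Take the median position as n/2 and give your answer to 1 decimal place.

Cumulative frequencies: 19, 46, 70, 90, 103
n = 103; position = n/2 = 51.5.
This falls in the class 10 to under 15: L = 10, F = 46, f = 24, h = 5.
Median ≈ 10 + ((51.5 − 46) / 24) × 5 = 11.1458

11.1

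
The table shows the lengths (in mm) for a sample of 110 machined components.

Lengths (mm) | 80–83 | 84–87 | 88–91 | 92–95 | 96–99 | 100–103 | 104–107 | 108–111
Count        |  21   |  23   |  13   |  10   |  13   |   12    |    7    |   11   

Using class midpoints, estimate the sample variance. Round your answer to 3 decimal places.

Midpoints: 81.5, 85.5, 89.5, 93.5, 97.5, 101.5, 105.5, 109.5
n = 110, Σfm = 10205, mean = 92.7727
Σfm² = 956191.5
Σf(m − x̄)² = Σfm² − (Σfm)²/n = 956191.5 − 10205²/110 = 9445.8182
Sample variance = 9445.8182 / 109 = 86.6589

86.659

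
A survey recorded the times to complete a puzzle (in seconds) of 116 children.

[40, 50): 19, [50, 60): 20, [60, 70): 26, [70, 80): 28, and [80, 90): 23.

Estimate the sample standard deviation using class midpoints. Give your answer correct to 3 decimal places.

13.635

Midpoints: 45, 55, 65, 75, 85
n = 116, Σfm = 7700, mean = 66.3793
Σfm² = 532500
Σf(m − x̄)² = Σfm² − (Σfm)²/n = 532500 − 7700²/116 = 21379.3103
Sample variance = 21379.3103 / 115 = 185.9070
Standard deviation = √185.9070 = 13.6348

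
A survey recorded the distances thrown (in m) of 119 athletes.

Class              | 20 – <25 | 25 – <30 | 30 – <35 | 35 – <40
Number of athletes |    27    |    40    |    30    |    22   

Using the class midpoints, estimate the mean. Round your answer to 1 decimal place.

29.5

Midpoints: 22.5, 27.5, 32.5, 37.5
Σfm = 27×22.5 + 40×27.5 + 30×32.5 + 22×37.5 = 3507.5
n = Σf = 119
Mean = 3507.5 / 119 = 29.4748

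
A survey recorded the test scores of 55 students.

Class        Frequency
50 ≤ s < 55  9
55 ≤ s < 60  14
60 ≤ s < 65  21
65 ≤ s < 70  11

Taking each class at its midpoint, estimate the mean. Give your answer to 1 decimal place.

60.6

Midpoints: 52.5, 57.5, 62.5, 67.5
Σfm = 9×52.5 + 14×57.5 + 21×62.5 + 11×67.5 = 3332.5
n = Σf = 55
Mean = 3332.5 / 55 = 60.5909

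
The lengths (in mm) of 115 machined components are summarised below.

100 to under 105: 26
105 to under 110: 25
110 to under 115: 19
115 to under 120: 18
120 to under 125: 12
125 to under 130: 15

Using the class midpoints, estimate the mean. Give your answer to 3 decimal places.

112.935

Midpoints: 102.5, 107.5, 112.5, 117.5, 122.5, 127.5
Σfm = 26×102.5 + 25×107.5 + 19×112.5 + 18×117.5 + 12×122.5 + 15×127.5 = 12987.5
n = Σf = 115
Mean = 12987.5 / 115 = 112.9348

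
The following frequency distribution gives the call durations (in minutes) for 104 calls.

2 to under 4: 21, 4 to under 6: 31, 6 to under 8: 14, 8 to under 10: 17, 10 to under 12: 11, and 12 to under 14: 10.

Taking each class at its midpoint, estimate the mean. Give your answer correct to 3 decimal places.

Midpoints: 3, 5, 7, 9, 11, 13
Σfm = 21×3 + 31×5 + 14×7 + 17×9 + 11×11 + 10×13 = 720
n = Σf = 104
Mean = 720 / 104 = 6.9231

6.923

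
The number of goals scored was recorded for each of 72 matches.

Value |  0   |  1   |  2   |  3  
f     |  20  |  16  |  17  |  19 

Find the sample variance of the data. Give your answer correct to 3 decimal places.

1.352

Values: 0, 1, 2, 3
n = 72, Σfx = 107, mean = 1.4861
Σfx² = 255
Σf(x − x̄)² = Σfx² − (Σfx)²/n = 255 − 107²/72 = 95.9861
Sample variance = 95.9861 / 71 = 1.3519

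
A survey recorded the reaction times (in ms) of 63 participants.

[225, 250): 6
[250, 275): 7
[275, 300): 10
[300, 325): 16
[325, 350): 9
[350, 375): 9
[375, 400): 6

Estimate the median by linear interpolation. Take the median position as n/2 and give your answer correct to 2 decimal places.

313.28

Cumulative frequencies: 6, 13, 23, 39, 48, 57, 63
n = 63; position = n/2 = 31.5.
This falls in the class [300, 325): L = 300, F = 23, f = 16, h = 25.
Median ≈ 300 + ((31.5 − 23) / 16) × 25 = 313.2812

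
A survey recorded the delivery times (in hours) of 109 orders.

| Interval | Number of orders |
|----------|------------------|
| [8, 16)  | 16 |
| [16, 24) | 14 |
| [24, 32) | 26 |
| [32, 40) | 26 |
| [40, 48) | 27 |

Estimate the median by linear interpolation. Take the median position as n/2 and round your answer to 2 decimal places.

Cumulative frequencies: 16, 30, 56, 82, 109
n = 109; position = n/2 = 54.5.
This falls in the class [24, 32): L = 24, F = 30, f = 26, h = 8.
Median ≈ 24 + ((54.5 − 30) / 26) × 8 = 31.5385

31.54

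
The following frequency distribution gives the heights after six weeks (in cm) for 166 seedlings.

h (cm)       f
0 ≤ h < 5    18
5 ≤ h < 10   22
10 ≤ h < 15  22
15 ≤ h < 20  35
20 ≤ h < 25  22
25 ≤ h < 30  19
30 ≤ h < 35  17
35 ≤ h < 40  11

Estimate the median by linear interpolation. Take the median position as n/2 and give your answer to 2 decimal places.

Cumulative frequencies: 18, 40, 62, 97, 119, 138, 155, 166
n = 166; position = n/2 = 83.
This falls in the class 15 ≤ h < 20: L = 15, F = 62, f = 35, h = 5.
Median ≈ 15 + ((83 − 62) / 35) × 5 = 18.0000

18.00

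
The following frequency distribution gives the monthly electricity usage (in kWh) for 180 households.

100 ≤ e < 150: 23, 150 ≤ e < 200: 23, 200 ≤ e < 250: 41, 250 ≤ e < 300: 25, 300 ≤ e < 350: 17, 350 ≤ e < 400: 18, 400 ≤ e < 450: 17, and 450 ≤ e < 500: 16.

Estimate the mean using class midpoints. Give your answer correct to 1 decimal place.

278.3

Midpoints: 125, 175, 225, 275, 325, 375, 425, 475
Σfm = 23×125 + 23×175 + 41×225 + 25×275 + 17×325 + 18×375 + 17×425 + 16×475 = 50100
n = Σf = 180
Mean = 50100 / 180 = 278.3333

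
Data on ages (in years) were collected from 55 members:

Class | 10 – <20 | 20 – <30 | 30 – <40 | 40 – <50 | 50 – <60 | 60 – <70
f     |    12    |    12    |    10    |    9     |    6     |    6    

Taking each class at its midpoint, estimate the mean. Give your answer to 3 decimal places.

Midpoints: 15, 25, 35, 45, 55, 65
Σfm = 12×15 + 12×25 + 10×35 + 9×45 + 6×55 + 6×65 = 1955
n = Σf = 55
Mean = 1955 / 55 = 35.5455

35.545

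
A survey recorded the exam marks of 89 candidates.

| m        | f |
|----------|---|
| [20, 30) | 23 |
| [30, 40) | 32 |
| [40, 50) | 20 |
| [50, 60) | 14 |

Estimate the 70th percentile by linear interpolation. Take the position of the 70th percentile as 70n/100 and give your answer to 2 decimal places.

43.65

Cumulative frequencies: 23, 55, 75, 89
n = 89; position = 70n/100 = 62.3.
This falls in the class [40, 50): L = 40, F = 55, f = 20, h = 10.
70th percentile ≈ 40 + ((62.3 − 55) / 20) × 10 = 43.6500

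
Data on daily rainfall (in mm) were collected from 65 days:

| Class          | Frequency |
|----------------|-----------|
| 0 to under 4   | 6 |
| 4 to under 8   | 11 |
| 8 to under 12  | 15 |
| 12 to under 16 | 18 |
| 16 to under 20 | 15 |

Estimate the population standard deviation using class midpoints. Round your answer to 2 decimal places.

Midpoints: 2, 6, 10, 14, 18
n = 65, Σfm = 750, mean = 11.5385
Σfm² = 10308
Σf(m − x̄)² = Σfm² − (Σfm)²/n = 10308 − 750²/65 = 1654.1538
Population variance = 1654.1538 / 65 = 25.4485
Standard deviation = √25.4485 = 5.0447

5.04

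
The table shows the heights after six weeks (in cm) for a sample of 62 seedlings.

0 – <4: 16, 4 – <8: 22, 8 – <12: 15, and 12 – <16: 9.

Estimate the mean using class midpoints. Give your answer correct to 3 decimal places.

7.097

Midpoints: 2, 6, 10, 14
Σfm = 16×2 + 22×6 + 15×10 + 9×14 = 440
n = Σf = 62
Mean = 440 / 62 = 7.0968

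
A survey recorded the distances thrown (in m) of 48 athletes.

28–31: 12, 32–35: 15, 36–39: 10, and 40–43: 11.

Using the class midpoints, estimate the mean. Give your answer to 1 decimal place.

35.2

Midpoints: 29.5, 33.5, 37.5, 41.5
Σfm = 12×29.5 + 15×33.5 + 10×37.5 + 11×41.5 = 1688
n = Σf = 48
Mean = 1688 / 48 = 35.1667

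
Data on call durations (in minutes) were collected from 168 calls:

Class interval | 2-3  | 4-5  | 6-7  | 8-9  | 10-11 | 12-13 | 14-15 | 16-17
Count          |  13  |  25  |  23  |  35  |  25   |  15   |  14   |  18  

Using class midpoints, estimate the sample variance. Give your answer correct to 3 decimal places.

17.237

Midpoints: 2.5, 4.5, 6.5, 8.5, 10.5, 12.5, 14.5, 16.5
n = 168, Σfm = 1542, mean = 9.1786
Σfm² = 17032
Σf(m − x̄)² = Σfm² − (Σfm)²/n = 17032 − 1542²/168 = 2878.6429
Sample variance = 2878.6429 / 167 = 17.2374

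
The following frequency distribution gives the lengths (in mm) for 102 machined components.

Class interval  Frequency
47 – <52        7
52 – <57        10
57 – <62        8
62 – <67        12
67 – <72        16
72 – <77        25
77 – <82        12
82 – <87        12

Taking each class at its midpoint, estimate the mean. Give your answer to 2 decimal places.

69.45

Midpoints: 49.5, 54.5, 59.5, 64.5, 69.5, 74.5, 79.5, 84.5
Σfm = 7×49.5 + 10×54.5 + 8×59.5 + 12×64.5 + 16×69.5 + 25×74.5 + 12×79.5 + 12×84.5 = 7084
n = Σf = 102
Mean = 7084 / 102 = 69.4510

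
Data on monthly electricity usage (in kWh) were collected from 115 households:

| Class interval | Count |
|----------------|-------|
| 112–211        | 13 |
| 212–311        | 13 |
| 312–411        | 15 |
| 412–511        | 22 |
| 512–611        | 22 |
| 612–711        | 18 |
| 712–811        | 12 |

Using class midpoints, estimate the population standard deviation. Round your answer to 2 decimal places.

182.80

Midpoints: 161.5, 261.5, 361.5, 461.5, 561.5, 661.5, 761.5
n = 115, Σfm = 54472.5, mean = 473.6739
Σfm² = 29645158.75
Σf(m − x̄)² = Σfm² − (Σfm)²/n = 29645158.75 − 54472.5²/115 = 3842956.5217
Population variance = 3842956.5217 / 115 = 33417.0132
Standard deviation = √33417.0132 = 182.8032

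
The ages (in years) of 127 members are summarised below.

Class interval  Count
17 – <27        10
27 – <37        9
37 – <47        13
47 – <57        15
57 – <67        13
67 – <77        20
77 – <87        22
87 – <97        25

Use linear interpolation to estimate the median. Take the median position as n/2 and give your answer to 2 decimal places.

68.75

Cumulative frequencies: 10, 19, 32, 47, 60, 80, 102, 127
n = 127; position = n/2 = 63.5.
This falls in the class 67 – <77: L = 67, F = 60, f = 20, h = 10.
Median ≈ 67 + ((63.5 − 60) / 20) × 10 = 68.7500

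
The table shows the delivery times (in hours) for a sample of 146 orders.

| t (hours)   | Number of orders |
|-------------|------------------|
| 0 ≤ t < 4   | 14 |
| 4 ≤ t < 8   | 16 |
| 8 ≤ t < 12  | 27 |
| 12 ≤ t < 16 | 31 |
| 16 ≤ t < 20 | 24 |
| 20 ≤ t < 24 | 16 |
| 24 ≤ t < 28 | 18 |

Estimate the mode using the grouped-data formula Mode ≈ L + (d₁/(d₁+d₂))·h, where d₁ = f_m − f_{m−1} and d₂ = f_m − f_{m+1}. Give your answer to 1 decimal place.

Modal class: 12 ≤ t < 16 (highest frequency 31).
d₁ = 31 − 27 = 4, d₂ = 31 − 24 = 7
Mode ≈ 12 + (4/(4+7)) × 4 = 12 + 1.4545 = 13.4545

13.5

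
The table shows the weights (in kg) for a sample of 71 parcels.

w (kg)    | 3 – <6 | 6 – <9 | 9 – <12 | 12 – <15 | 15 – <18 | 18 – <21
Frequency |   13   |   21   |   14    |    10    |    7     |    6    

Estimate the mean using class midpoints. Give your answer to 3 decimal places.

10.289

Midpoints: 4.5, 7.5, 10.5, 13.5, 16.5, 19.5
Σfm = 13×4.5 + 21×7.5 + 14×10.5 + 10×13.5 + 7×16.5 + 6×19.5 = 730.5
n = Σf = 71
Mean = 730.5 / 71 = 10.2887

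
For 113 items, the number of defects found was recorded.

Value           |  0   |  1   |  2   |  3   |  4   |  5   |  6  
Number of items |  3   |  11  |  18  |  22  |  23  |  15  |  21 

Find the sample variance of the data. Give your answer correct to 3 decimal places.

2.869

Values: 0, 1, 2, 3, 4, 5, 6
n = 113, Σfx = 406, mean = 3.5929
Σfx² = 1780
Σf(x − x̄)² = Σfx² − (Σfx)²/n = 1780 − 406²/113 = 321.2743
Sample variance = 321.2743 / 112 = 2.8685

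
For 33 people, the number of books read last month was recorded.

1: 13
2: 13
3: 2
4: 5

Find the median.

2

Cumulative frequencies: 13, 26, 28, 33
n = 33, so the median is the value in position (n+1)/2 = 17.
Position 17 falls at value 2.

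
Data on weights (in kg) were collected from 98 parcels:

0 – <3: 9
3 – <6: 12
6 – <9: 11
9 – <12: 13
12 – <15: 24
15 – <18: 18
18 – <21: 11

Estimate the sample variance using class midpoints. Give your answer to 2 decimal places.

30.17

Midpoints: 1.5, 4.5, 7.5, 10.5, 13.5, 16.5, 19.5
n = 98, Σfm = 1122, mean = 11.4490
Σfm² = 15772.5
Σf(m − x̄)² = Σfm² − (Σfm)²/n = 15772.5 − 1122²/98 = 2926.7449
Sample variance = 2926.7449 / 97 = 30.1726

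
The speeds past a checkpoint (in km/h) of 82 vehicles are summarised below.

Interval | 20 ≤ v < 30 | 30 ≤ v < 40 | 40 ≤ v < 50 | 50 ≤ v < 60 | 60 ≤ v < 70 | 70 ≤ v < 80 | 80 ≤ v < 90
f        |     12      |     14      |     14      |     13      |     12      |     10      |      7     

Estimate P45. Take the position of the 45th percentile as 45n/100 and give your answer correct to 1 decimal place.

47.8

Cumulative frequencies: 12, 26, 40, 53, 65, 75, 82
n = 82; position = 45n/100 = 36.9.
This falls in the class 40 ≤ v < 50: L = 40, F = 26, f = 14, h = 10.
45th percentile ≈ 40 + ((36.9 − 26) / 14) × 10 = 47.7857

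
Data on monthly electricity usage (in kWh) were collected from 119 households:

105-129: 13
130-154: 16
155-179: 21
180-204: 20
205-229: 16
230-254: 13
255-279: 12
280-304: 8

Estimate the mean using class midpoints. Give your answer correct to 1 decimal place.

Midpoints: 117, 142, 167, 192, 217, 242, 267, 292
Σfm = 13×117 + 16×142 + 21×167 + 20×192 + 16×217 + 13×242 + 12×267 + 8×292 = 23298
n = Σf = 119
Mean = 23298 / 119 = 195.7815

195.8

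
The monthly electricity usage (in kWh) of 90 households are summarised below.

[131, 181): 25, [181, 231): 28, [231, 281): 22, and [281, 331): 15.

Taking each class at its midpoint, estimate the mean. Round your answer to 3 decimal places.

Midpoints: 156, 206, 256, 306
Σfm = 25×156 + 28×206 + 22×256 + 15×306 = 19890
n = Σf = 90
Mean = 19890 / 90 = 221.0000

221.000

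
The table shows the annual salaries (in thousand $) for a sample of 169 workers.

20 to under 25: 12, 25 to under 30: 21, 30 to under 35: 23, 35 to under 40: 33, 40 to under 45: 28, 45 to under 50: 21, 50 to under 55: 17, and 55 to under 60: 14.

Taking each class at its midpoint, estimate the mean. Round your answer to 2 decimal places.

Midpoints: 22.5, 27.5, 32.5, 37.5, 42.5, 47.5, 52.5, 57.5
Σfm = 12×22.5 + 21×27.5 + 23×32.5 + 33×37.5 + 28×42.5 + 21×47.5 + 17×52.5 + 14×57.5 = 6717.5
n = Σf = 169
Mean = 6717.5 / 169 = 39.7485

39.75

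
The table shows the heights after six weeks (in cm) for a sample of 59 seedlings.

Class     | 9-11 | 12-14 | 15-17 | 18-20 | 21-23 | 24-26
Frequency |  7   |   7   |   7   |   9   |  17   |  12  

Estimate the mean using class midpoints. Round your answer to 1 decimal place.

Midpoints: 10, 13, 16, 19, 22, 25
Σfm = 7×10 + 7×13 + 7×16 + 9×19 + 17×22 + 12×25 = 1118
n = Σf = 59
Mean = 1118 / 59 = 18.9492

18.9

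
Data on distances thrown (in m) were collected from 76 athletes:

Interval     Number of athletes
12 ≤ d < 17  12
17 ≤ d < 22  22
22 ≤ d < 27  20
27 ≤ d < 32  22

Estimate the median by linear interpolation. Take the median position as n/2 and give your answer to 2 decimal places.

Cumulative frequencies: 12, 34, 54, 76
n = 76; position = n/2 = 38.
This falls in the class 22 ≤ d < 27: L = 22, F = 34, f = 20, h = 5.
Median ≈ 22 + ((38 − 34) / 20) × 5 = 23.0000

23.00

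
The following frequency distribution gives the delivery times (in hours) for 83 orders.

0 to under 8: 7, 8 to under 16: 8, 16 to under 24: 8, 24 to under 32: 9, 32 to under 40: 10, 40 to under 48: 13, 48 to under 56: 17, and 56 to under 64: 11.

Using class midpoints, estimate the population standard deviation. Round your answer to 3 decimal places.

Midpoints: 4, 12, 20, 28, 36, 44, 52, 60
n = 83, Σfm = 3012, mean = 36.2892
Σfm² = 135216
Σf(m − x̄)² = Σfm² − (Σfm)²/n = 135216 − 3012²/83 = 25913.0602
Population variance = 25913.0602 / 83 = 312.2055
Standard deviation = √312.2055 = 17.6693

17.669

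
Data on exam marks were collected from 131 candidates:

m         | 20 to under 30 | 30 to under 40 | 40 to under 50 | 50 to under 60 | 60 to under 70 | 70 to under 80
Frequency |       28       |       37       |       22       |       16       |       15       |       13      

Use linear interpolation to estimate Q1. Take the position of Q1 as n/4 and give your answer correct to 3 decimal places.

31.284

Cumulative frequencies: 28, 65, 87, 103, 118, 131
n = 131; position = n/4 = 32.75.
This falls in the class 30 to under 40: L = 30, F = 28, f = 37, h = 10.
Lower quartile ≈ 30 + ((32.75 − 28) / 37) × 10 = 31.2838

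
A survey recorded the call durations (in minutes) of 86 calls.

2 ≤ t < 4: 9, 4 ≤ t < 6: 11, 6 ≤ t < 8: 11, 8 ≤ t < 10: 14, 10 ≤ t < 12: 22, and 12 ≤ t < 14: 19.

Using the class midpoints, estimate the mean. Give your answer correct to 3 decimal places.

9.000

Midpoints: 3, 5, 7, 9, 11, 13
Σfm = 9×3 + 11×5 + 11×7 + 14×9 + 22×11 + 19×13 = 774
n = Σf = 86
Mean = 774 / 86 = 9.0000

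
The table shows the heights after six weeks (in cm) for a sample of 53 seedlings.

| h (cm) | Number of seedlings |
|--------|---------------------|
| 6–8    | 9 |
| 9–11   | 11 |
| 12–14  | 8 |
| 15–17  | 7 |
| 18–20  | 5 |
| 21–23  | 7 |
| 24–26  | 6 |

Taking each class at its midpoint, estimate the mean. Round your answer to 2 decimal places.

Midpoints: 7, 10, 13, 16, 19, 22, 25
Σfm = 9×7 + 11×10 + 8×13 + 7×16 + 5×19 + 7×22 + 6×25 = 788
n = Σf = 53
Mean = 788 / 53 = 14.8679

14.87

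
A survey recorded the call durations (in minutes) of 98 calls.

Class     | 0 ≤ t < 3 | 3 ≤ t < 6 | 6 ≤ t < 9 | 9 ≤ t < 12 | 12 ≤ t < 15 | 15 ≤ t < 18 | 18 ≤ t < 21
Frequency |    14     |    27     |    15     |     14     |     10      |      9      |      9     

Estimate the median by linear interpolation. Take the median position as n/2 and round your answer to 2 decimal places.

Cumulative frequencies: 14, 41, 56, 70, 80, 89, 98
n = 98; position = n/2 = 49.
This falls in the class 6 ≤ t < 9: L = 6, F = 41, f = 15, h = 3.
Median ≈ 6 + ((49 − 41) / 15) × 3 = 7.6000

7.60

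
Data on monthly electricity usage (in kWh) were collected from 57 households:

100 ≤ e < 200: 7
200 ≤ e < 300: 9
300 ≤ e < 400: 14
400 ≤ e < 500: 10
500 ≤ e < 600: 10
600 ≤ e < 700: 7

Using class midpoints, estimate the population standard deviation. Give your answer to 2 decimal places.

Midpoints: 150, 250, 350, 450, 550, 650
n = 57, Σfm = 22750, mean = 399.1228
Σfm² = 10442500
Σf(m − x̄)² = Σfm² − (Σfm)²/n = 10442500 − 22750²/57 = 1362456.1404
Population variance = 1362456.1404 / 57 = 23902.7393
Standard deviation = √23902.7393 = 154.6051

154.61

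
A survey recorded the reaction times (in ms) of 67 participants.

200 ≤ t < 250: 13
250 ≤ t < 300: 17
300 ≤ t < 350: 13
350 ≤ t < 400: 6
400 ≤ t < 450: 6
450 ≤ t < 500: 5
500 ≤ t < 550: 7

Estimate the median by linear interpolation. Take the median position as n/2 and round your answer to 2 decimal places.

313.46

Cumulative frequencies: 13, 30, 43, 49, 55, 60, 67
n = 67; position = n/2 = 33.5.
This falls in the class 300 ≤ t < 350: L = 300, F = 30, f = 13, h = 50.
Median ≈ 300 + ((33.5 − 30) / 13) × 50 = 313.4615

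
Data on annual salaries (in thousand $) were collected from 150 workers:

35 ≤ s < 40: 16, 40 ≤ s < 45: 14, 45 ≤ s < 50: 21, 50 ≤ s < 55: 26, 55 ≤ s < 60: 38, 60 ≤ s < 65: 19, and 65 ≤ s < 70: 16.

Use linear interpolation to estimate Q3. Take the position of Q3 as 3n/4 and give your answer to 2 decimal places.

Cumulative frequencies: 16, 30, 51, 77, 115, 134, 150
n = 150; position = 3n/4 = 112.5.
This falls in the class 55 ≤ s < 60: L = 55, F = 77, f = 38, h = 5.
Upper quartile ≈ 55 + ((112.5 − 77) / 38) × 5 = 59.6711

59.67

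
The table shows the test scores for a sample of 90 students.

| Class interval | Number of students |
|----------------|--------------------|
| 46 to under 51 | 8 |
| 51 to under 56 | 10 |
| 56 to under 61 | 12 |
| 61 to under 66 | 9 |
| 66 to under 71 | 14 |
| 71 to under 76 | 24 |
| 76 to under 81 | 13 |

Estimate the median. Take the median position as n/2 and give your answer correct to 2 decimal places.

68.14

Cumulative frequencies: 8, 18, 30, 39, 53, 77, 90
n = 90; position = n/2 = 45.
This falls in the class 66 to under 71: L = 66, F = 39, f = 14, h = 5.
Median ≈ 66 + ((45 − 39) / 14) × 5 = 68.1429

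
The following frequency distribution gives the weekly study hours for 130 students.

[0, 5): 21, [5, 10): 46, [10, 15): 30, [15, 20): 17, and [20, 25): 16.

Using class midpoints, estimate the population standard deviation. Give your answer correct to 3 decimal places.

Midpoints: 2.5, 7.5, 12.5, 17.5, 22.5
n = 130, Σfm = 1430, mean = 11.0000
Σfm² = 20712.5
Σf(m − x̄)² = Σfm² − (Σfm)²/n = 20712.5 − 1430²/130 = 4982.5000
Population variance = 4982.5000 / 130 = 38.3269
Standard deviation = √38.3269 = 6.1909

6.191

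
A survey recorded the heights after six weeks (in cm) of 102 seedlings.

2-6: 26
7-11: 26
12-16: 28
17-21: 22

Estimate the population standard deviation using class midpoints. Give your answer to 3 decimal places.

5.452

Midpoints: 4, 9, 14, 19
n = 102, Σfm = 1148, mean = 11.2549
Σfm² = 15952
Σf(m − x̄)² = Σfm² − (Σfm)²/n = 15952 − 1148²/102 = 3031.3725
Population variance = 3031.3725 / 102 = 29.7193
Standard deviation = √29.7193 = 5.4515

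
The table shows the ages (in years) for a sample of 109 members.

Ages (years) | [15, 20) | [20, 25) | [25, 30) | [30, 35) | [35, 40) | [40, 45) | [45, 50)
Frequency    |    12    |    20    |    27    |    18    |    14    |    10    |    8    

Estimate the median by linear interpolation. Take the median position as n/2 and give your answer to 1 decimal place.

29.2

Cumulative frequencies: 12, 32, 59, 77, 91, 101, 109
n = 109; position = n/2 = 54.5.
This falls in the class [25, 30): L = 25, F = 32, f = 27, h = 5.
Median ≈ 25 + ((54.5 − 32) / 27) × 5 = 29.1667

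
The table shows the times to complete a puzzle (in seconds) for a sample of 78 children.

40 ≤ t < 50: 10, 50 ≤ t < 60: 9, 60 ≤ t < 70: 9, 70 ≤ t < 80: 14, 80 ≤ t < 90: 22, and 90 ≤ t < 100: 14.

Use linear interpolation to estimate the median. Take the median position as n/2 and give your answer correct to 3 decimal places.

77.857

Cumulative frequencies: 10, 19, 28, 42, 64, 78
n = 78; position = n/2 = 39.
This falls in the class 70 ≤ t < 80: L = 70, F = 28, f = 14, h = 10.
Median ≈ 70 + ((39 − 28) / 14) × 10 = 77.8571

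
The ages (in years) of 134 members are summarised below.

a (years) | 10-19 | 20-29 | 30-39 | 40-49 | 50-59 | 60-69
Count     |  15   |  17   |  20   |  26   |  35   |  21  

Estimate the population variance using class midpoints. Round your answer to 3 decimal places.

252.528

Midpoints: 14.5, 24.5, 34.5, 44.5, 54.5, 64.5
n = 134, Σfm = 5743, mean = 42.8582
Σfm² = 279973.5
Σf(m − x̄)² = Σfm² − (Σfm)²/n = 279973.5 − 5743²/134 = 33838.8060
Population variance = 33838.8060 / 134 = 252.5284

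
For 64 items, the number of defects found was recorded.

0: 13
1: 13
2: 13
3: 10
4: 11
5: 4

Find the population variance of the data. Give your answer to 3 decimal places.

Values: 0, 1, 2, 3, 4, 5
n = 64, Σfx = 133, mean = 2.0781
Σfx² = 431
Σf(x − x̄)² = Σfx² − (Σfx)²/n = 431 − 133²/64 = 154.6094
Population variance = 154.6094 / 64 = 2.4158

2.416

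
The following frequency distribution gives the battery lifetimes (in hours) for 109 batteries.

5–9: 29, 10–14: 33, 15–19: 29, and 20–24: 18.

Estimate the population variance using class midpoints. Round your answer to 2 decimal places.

27.09

Midpoints: 7, 12, 17, 22
n = 109, Σfm = 1488, mean = 13.6514
Σfm² = 23266
Σf(m − x̄)² = Σfm² − (Σfm)²/n = 23266 − 1488²/109 = 2952.7523
Population variance = 2952.7523 / 109 = 27.0895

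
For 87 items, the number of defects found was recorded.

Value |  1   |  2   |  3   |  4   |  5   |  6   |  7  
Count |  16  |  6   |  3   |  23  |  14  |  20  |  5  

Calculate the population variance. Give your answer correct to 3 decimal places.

Values: 1, 2, 3, 4, 5, 6, 7
n = 87, Σfx = 354, mean = 4.0690
Σfx² = 1750
Σf(x − x̄)² = Σfx² − (Σfx)²/n = 1750 − 354²/87 = 309.5862
Population variance = 309.5862 / 87 = 3.5585

3.558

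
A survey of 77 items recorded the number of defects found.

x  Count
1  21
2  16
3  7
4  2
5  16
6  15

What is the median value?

3

Cumulative frequencies: 21, 37, 44, 46, 62, 77
n = 77, so the median is the value in position (n+1)/2 = 39.
Position 39 falls at value 3.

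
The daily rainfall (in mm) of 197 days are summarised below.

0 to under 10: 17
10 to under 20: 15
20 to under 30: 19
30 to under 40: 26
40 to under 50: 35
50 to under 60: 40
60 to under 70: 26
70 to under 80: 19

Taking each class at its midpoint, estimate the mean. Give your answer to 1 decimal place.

43.6

Midpoints: 5, 15, 25, 35, 45, 55, 65, 75
Σfm = 17×5 + 15×15 + 19×25 + 26×35 + 35×45 + 40×55 + 26×65 + 19×75 = 8585
n = Σf = 197
Mean = 8585 / 197 = 43.5787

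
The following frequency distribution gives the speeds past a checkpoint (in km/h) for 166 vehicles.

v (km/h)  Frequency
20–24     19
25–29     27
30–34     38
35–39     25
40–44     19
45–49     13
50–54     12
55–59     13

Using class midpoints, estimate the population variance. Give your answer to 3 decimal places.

Midpoints: 22, 27, 32, 37, 42, 47, 52, 57
n = 166, Σfm = 6062, mean = 36.5181
Σfm² = 238934
Σf(m − x̄)² = Σfm² − (Σfm)²/n = 238934 − 6062²/166 = 17561.4458
Population variance = 17561.4458 / 166 = 105.7918

105.792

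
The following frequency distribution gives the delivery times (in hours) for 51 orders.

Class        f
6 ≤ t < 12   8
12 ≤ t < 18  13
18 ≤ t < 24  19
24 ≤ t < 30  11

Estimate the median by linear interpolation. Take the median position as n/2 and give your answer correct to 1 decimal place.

Cumulative frequencies: 8, 21, 40, 51
n = 51; position = n/2 = 25.5.
This falls in the class 18 ≤ t < 24: L = 18, F = 21, f = 19, h = 6.
Median ≈ 18 + ((25.5 − 21) / 19) × 6 = 19.4211

19.4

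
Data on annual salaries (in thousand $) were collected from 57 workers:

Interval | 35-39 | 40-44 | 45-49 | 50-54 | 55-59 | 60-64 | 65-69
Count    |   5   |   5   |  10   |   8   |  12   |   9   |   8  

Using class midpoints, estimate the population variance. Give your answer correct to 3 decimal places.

Midpoints: 37, 42, 47, 52, 57, 62, 67
n = 57, Σfm = 3059, mean = 53.6667
Σfm² = 168883
Σf(m − x̄)² = Σfm² − (Σfm)²/n = 168883 − 3059²/57 = 4716.6667
Population variance = 4716.6667 / 57 = 82.7485

82.749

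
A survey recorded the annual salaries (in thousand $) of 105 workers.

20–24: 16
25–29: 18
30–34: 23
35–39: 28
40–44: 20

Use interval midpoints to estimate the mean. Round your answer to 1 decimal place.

32.9

Midpoints: 22, 27, 32, 37, 42
Σfm = 16×22 + 18×27 + 23×32 + 28×37 + 20×42 = 3450
n = Σf = 105
Mean = 3450 / 105 = 32.8571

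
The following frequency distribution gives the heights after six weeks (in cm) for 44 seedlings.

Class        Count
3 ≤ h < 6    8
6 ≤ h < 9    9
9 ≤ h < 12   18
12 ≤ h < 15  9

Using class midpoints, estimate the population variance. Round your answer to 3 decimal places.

9.037

Midpoints: 4.5, 7.5, 10.5, 13.5
n = 44, Σfm = 414, mean = 9.4091
Σfm² = 4293
Σf(m − x̄)² = Σfm² − (Σfm)²/n = 4293 − 414²/44 = 397.6364
Population variance = 397.6364 / 44 = 9.0372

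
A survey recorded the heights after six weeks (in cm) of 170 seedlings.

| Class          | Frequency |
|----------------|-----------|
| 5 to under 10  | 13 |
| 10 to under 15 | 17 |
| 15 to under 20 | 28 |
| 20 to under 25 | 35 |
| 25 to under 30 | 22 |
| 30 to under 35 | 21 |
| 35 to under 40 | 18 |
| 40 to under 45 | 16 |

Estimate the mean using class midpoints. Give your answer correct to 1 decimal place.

24.9

Midpoints: 7.5, 12.5, 17.5, 22.5, 27.5, 32.5, 37.5, 42.5
Σfm = 13×7.5 + 17×12.5 + 28×17.5 + 35×22.5 + 22×27.5 + 21×32.5 + 18×37.5 + 16×42.5 = 4230
n = Σf = 170
Mean = 4230 / 170 = 24.8824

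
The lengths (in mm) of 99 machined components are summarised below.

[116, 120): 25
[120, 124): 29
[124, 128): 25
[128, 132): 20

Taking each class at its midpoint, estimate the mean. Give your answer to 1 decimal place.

123.6

Midpoints: 118, 122, 126, 130
Σfm = 25×118 + 29×122 + 25×126 + 20×130 = 12238
n = Σf = 99
Mean = 12238 / 99 = 123.6162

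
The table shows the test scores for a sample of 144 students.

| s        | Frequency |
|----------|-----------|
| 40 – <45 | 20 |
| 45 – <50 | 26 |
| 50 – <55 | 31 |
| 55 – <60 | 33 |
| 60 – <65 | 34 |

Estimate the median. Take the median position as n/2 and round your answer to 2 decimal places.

Cumulative frequencies: 20, 46, 77, 110, 144
n = 144; position = n/2 = 72.
This falls in the class 50 – <55: L = 50, F = 46, f = 31, h = 5.
Median ≈ 50 + ((72 − 46) / 31) × 5 = 54.1935

54.19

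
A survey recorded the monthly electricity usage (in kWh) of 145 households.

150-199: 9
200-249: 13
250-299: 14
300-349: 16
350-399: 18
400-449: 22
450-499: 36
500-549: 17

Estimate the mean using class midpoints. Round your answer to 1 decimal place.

Midpoints: 174.5, 224.5, 274.5, 324.5, 374.5, 424.5, 474.5, 524.5
Σfm = 9×174.5 + 13×224.5 + 14×274.5 + 16×324.5 + 18×374.5 + 22×424.5 + 36×474.5 + 17×524.5 = 55602.5
n = Σf = 145
Mean = 55602.5 / 145 = 383.4655

383.5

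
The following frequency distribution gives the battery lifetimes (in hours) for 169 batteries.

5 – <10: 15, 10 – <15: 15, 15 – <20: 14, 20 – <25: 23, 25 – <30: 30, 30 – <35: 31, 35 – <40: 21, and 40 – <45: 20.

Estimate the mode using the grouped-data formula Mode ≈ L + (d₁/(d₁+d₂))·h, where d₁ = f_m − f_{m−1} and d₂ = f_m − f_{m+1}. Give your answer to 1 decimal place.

30.5

Modal class: 30 – <35 (highest frequency 31).
d₁ = 31 − 30 = 1, d₂ = 31 − 21 = 10
Mode ≈ 30 + (1/(1+10)) × 5 = 30 + 0.4545 = 30.4545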